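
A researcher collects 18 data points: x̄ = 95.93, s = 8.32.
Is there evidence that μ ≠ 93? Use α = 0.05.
One-sample t-test:
H₀: μ = 93
H₁: μ ≠ 93
df = n - 1 = 17
t = (x̄ - μ₀) / (s/√n) = (95.93 - 93) / (8.32/√18) = 1.494
p-value = 0.1535

Since p-value > α = 0.05, we fail to reject H₀.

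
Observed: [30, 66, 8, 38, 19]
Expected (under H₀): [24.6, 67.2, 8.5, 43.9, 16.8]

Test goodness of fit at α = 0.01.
Chi-square goodness of fit test:
H₀: observed counts match expected distribution
H₁: observed counts differ from expected distribution
df = k - 1 = 4
χ² = Σ(O - E)²/E
   = (30 - 24.6)²/24.6 + (66 - 67.2)²/67.2 + (8 - 8.5)²/8.5 + (38 - 43.9)²/43.9 + (19 - 16.8)²/16.8
   = 1.185 + 0.021 + 0.029 + 0.793 + 0.288
   = 2.32
p-value = 0.6776

Since p-value > α = 0.01, we fail to reject H₀.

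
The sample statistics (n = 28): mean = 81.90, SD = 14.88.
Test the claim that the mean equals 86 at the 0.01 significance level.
One-sample t-test:
H₀: μ = 86
H₁: μ ≠ 86
df = n - 1 = 27
t = (x̄ - μ₀) / (s/√n) = (81.90 - 86) / (14.88/√28) = -1.458
p-value = 0.1564

Since p-value > α = 0.01, we fail to reject H₀.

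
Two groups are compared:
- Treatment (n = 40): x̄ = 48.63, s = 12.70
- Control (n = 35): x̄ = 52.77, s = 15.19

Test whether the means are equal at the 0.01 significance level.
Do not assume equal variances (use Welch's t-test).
Welch's two-sample t-test:
H₀: μ₁ = μ₂
H₁: μ₁ ≠ μ₂
s₁²/n₁ = 12.70²/40 = 4.0322,  s₂²/n₂ = 15.19²/35 = 6.5925
SE = √(s₁²/n₁ + s₂²/n₂) = √(4.0322 + 6.5925) = 3.2596
df (Welch-Satterthwaite) = (s₁²/n₁ + s₂²/n₂)² / [(s₁²/n₁)²/(n₁-1) + (s₂²/n₂)²/(n₂-1)] ≈ 66.59
t = (x̄₁ - x̄₂) / SE = (48.63 - 52.77) / 3.2596 = -4.14 / 3.2596 = -1.270
p-value = 0.2085

Since p-value > α = 0.01, we fail to reject H₀.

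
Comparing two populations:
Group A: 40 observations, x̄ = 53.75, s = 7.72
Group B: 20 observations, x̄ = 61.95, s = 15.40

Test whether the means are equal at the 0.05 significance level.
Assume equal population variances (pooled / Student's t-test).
Student's two-sample t-test (equal variances):
H₀: μ₁ = μ₂
H₁: μ₁ ≠ μ₂
df = n₁ + n₂ - 2 = 58
Pooled variance s_p² = [(n₁-1)s₁² + (n₂-1)s₂²] / (n₁ + n₂ - 2) = [(39)(7.72²) + (19)(15.40²)] / 58 = 117.7651
SE = √(s_p²(1/n₁ + 1/n₂)) = √(117.7651 × (1/40 + 1/20)) = 2.9719
t = (x̄₁ - x̄₂) / SE = (53.75 - 61.95) / 2.9719 = -8.20 / 2.9719 = -2.759
p-value = 0.0077

Since p-value < α = 0.05, we reject H₀.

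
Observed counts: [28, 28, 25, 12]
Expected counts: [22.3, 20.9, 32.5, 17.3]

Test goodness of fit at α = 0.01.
Chi-square goodness of fit test:
H₀: observed counts match expected distribution
H₁: observed counts differ from expected distribution
df = k - 1 = 3
χ² = Σ(O - E)²/E
   = (28 - 22.3)²/22.3 + (28 - 20.9)²/20.9 + (25 - 32.5)²/32.5 + (12 - 17.3)²/17.3
   = 1.457 + 2.412 + 1.731 + 1.624
   = 7.22
p-value = 0.0651

Since p-value > α = 0.01, we fail to reject H₀.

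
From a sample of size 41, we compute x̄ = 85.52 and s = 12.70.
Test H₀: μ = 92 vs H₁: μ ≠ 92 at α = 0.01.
One-sample t-test:
H₀: μ = 92
H₁: μ ≠ 92
df = n - 1 = 40
t = (x̄ - μ₀) / (s/√n) = (85.52 - 92) / (12.70/√41) = -3.267
p-value = 0.0022

Since p-value < α = 0.01, we reject H₀.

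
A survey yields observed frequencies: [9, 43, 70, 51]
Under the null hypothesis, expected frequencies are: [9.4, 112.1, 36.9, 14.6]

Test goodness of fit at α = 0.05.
Chi-square goodness of fit test:
H₀: observed counts match expected distribution
H₁: observed counts differ from expected distribution
df = k - 1 = 3
χ² = Σ(O - E)²/E
   = (9 - 9.4)²/9.4 + (43 - 112.1)²/112.1 + (70 - 36.9)²/36.9 + (51 - 14.6)²/14.6
   = 0.017 + 42.594 + 29.691 + 90.751
   = 163.05
p-value < 0.0001

Since p-value < α = 0.05, we reject H₀.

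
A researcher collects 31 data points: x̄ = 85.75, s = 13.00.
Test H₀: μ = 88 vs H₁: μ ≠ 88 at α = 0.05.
One-sample t-test:
H₀: μ = 88
H₁: μ ≠ 88
df = n - 1 = 30
t = (x̄ - μ₀) / (s/√n) = (85.75 - 88) / (13.00/√31) = -0.964
p-value = 0.3429

Since p-value > α = 0.05, we fail to reject H₀.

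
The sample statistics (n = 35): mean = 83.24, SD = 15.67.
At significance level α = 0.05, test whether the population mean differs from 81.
One-sample t-test:
H₀: μ = 81
H₁: μ ≠ 81
df = n - 1 = 34
t = (x̄ - μ₀) / (s/√n) = (83.24 - 81) / (15.67/√35) = 0.846
p-value = 0.4036

Since p-value > α = 0.05, we fail to reject H₀.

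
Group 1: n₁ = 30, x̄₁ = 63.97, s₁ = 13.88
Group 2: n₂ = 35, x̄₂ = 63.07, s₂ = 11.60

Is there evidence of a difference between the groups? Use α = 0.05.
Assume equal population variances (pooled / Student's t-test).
Student's two-sample t-test (equal variances):
H₀: μ₁ = μ₂
H₁: μ₁ ≠ μ₂
df = n₁ + n₂ - 2 = 63
Pooled variance s_p² = [(n₁-1)s₁² + (n₂-1)s₂²] / (n₁ + n₂ - 2) = [(29)(13.88²) + (34)(11.60²)] / 63 = 161.3019
SE = √(s_p²(1/n₁ + 1/n₂)) = √(161.3019 × (1/30 + 1/35)) = 3.1600
t = (x̄₁ - x̄₂) / SE = (63.97 - 63.07) / 3.1600 = 0.90 / 3.1600 = 0.285
p-value = 0.7767

Since p-value > α = 0.05, we fail to reject H₀.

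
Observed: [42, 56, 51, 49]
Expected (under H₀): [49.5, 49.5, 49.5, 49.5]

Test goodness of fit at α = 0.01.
Chi-square goodness of fit test:
H₀: observed counts match expected distribution
H₁: observed counts differ from expected distribution
df = k - 1 = 3
χ² = Σ(O - E)²/E
   = (42 - 49.5)²/49.5 + (56 - 49.5)²/49.5 + (51 - 49.5)²/49.5 + (49 - 49.5)²/49.5
   = 1.136 + 0.854 + 0.045 + 0.005
   = 2.04
p-value = 0.5641

Since p-value > α = 0.01, we fail to reject H₀.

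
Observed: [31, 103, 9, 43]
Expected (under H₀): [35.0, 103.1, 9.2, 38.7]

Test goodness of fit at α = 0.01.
Chi-square goodness of fit test:
H₀: observed counts match expected distribution
H₁: observed counts differ from expected distribution
df = k - 1 = 3
χ² = Σ(O - E)²/E
   = (31 - 35.0)²/35.0 + (103 - 103.1)²/103.1 + (9 - 9.2)²/9.2 + (43 - 38.7)²/38.7
   = 0.457 + 0.000 + 0.004 + 0.478
   = 0.94
p-value = 0.8159

Since p-value > α = 0.01, we fail to reject H₀.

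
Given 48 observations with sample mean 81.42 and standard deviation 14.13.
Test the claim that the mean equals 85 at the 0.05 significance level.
One-sample t-test:
H₀: μ = 85
H₁: μ ≠ 85
df = n - 1 = 47
t = (x̄ - μ₀) / (s/√n) = (81.42 - 85) / (14.13/√48) = -1.755
p-value = 0.0857

Since p-value > α = 0.05, we fail to reject H₀.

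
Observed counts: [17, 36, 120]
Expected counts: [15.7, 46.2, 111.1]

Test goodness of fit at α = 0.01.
Chi-square goodness of fit test:
H₀: observed counts match expected distribution
H₁: observed counts differ from expected distribution
df = k - 1 = 2
χ² = Σ(O - E)²/E
   = (17 - 15.7)²/15.7 + (36 - 46.2)²/46.2 + (120 - 111.1)²/111.1
   = 0.108 + 2.252 + 0.713
   = 3.07
p-value = 0.2152

Since p-value > α = 0.01, we fail to reject H₀.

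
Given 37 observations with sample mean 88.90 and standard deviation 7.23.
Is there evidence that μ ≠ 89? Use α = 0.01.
One-sample t-test:
H₀: μ = 89
H₁: μ ≠ 89
df = n - 1 = 36
t = (x̄ - μ₀) / (s/√n) = (88.90 - 89) / (7.23/√37) = -0.084
p-value = 0.9334

Since p-value > α = 0.01, we fail to reject H₀.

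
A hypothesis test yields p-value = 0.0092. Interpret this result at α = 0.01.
Since p = 0.0092 < α = 0.01, reject H₀.
There is sufficient evidence to reject the null hypothesis; the result is statistically significant at the 0.01 level.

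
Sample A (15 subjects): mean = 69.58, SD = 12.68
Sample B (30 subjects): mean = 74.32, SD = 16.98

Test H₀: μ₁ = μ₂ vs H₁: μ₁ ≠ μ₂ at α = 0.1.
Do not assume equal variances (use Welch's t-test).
Welch's two-sample t-test:
H₀: μ₁ = μ₂
H₁: μ₁ ≠ μ₂
s₁²/n₁ = 12.68²/15 = 10.7188,  s₂²/n₂ = 16.98²/30 = 9.6107
SE = √(s₁²/n₁ + s₂²/n₂) = √(10.7188 + 9.6107) = 4.5088
df (Welch-Satterthwaite) = (s₁²/n₁ + s₂²/n₂)² / [(s₁²/n₁)²/(n₁-1) + (s₂²/n₂)²/(n₂-1)] ≈ 36.28
t = (x̄₁ - x̄₂) / SE = (69.58 - 74.32) / 4.5088 = -4.74 / 4.5088 = -1.051
p-value = 0.3001

Since p-value > α = 0.1, we fail to reject H₀.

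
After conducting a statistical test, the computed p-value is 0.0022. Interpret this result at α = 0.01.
Since p = 0.0022 < α = 0.01, reject H₀.
There is sufficient evidence to reject the null hypothesis; the result is statistically significant at the 0.01 level.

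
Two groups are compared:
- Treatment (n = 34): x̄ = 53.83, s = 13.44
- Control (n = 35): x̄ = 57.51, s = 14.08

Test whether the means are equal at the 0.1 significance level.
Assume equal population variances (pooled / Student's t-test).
Student's two-sample t-test (equal variances):
H₀: μ₁ = μ₂
H₁: μ₁ ≠ μ₂
df = n₁ + n₂ - 2 = 67
Pooled variance s_p² = [(n₁-1)s₁² + (n₂-1)s₂²] / (n₁ + n₂ - 2) = [(33)(13.44²) + (34)(14.08²)] / 67 = 189.5714
SE = √(s_p²(1/n₁ + 1/n₂)) = √(189.5714 × (1/34 + 1/35)) = 3.3154
t = (x̄₁ - x̄₂) / SE = (53.83 - 57.51) / 3.3154 = -3.68 / 3.3154 = -1.110
p-value = 0.2710

Since p-value > α = 0.1, we fail to reject H₀.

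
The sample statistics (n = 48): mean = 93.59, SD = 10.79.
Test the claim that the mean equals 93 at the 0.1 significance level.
One-sample t-test:
H₀: μ = 93
H₁: μ ≠ 93
df = n - 1 = 47
t = (x̄ - μ₀) / (s/√n) = (93.59 - 93) / (10.79/√48) = 0.379
p-value = 0.7065

Since p-value > α = 0.1, we fail to reject H₀.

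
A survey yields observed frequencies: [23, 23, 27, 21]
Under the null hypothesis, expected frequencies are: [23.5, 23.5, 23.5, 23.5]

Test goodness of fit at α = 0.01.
Chi-square goodness of fit test:
H₀: observed counts match expected distribution
H₁: observed counts differ from expected distribution
df = k - 1 = 3
χ² = Σ(O - E)²/E
   = (23 - 23.5)²/23.5 + (23 - 23.5)²/23.5 + (27 - 23.5)²/23.5 + (21 - 23.5)²/23.5
   = 0.011 + 0.011 + 0.521 + 0.266
   = 0.81
p-value = 0.8474

Since p-value > α = 0.01, we fail to reject H₀.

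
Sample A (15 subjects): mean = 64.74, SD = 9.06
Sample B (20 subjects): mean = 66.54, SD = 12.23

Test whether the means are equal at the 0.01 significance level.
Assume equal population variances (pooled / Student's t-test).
Student's two-sample t-test (equal variances):
H₀: μ₁ = μ₂
H₁: μ₁ ≠ μ₂
df = n₁ + n₂ - 2 = 33
Pooled variance s_p² = [(n₁-1)s₁² + (n₂-1)s₂²] / (n₁ + n₂ - 2) = [(14)(9.06²) + (19)(12.23²)] / 33 = 120.9411
SE = √(s_p²(1/n₁ + 1/n₂)) = √(120.9411 × (1/15 + 1/20)) = 3.7563
t = (x̄₁ - x̄₂) / SE = (64.74 - 66.54) / 3.7563 = -1.80 / 3.7563 = -0.479
p-value = 0.6350

Since p-value > α = 0.01, we fail to reject H₀.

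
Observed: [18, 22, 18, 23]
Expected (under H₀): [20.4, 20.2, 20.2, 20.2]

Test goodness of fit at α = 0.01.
Chi-square goodness of fit test:
H₀: observed counts match expected distribution
H₁: observed counts differ from expected distribution
df = k - 1 = 3
χ² = Σ(O - E)²/E
   = (18 - 20.4)²/20.4 + (22 - 20.2)²/20.2 + (18 - 20.2)²/20.2 + (23 - 20.2)²/20.2
   = 0.282 + 0.160 + 0.240 + 0.388
   = 1.07
p-value = 0.7842

Since p-value > α = 0.01, we fail to reject H₀.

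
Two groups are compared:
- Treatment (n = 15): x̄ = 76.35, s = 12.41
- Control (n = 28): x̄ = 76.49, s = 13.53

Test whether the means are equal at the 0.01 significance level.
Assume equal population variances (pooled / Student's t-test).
Student's two-sample t-test (equal variances):
H₀: μ₁ = μ₂
H₁: μ₁ ≠ μ₂
df = n₁ + n₂ - 2 = 41
Pooled variance s_p² = [(n₁-1)s₁² + (n₂-1)s₂²] / (n₁ + n₂ - 2) = [(14)(12.41²) + (27)(13.53²)] / 41 = 173.1404
SE = √(s_p²(1/n₁ + 1/n₂)) = √(173.1404 × (1/15 + 1/28)) = 4.2103
t = (x̄₁ - x̄₂) / SE = (76.35 - 76.49) / 4.2103 = -0.14 / 4.2103 = -0.033
p-value = 0.9736

Since p-value > α = 0.01, we fail to reject H₀.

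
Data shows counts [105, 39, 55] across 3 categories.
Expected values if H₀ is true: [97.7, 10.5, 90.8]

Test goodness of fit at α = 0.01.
Chi-square goodness of fit test:
H₀: observed counts match expected distribution
H₁: observed counts differ from expected distribution
df = k - 1 = 2
χ² = Σ(O - E)²/E
   = (105 - 97.7)²/97.7 + (39 - 10.5)²/10.5 + (55 - 90.8)²/90.8
   = 0.545 + 77.357 + 14.115
   = 92.02
p-value < 0.0001

Since p-value < α = 0.01, we reject H₀.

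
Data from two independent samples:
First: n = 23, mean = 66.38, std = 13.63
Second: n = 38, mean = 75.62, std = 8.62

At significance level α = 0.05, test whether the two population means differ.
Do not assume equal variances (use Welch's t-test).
Welch's two-sample t-test:
H₀: μ₁ = μ₂
H₁: μ₁ ≠ μ₂
s₁²/n₁ = 13.63²/23 = 8.0773,  s₂²/n₂ = 8.62²/38 = 1.9554
SE = √(s₁²/n₁ + s₂²/n₂) = √(8.0773 + 1.9554) = 3.1674
df (Welch-Satterthwaite) = (s₁²/n₁ + s₂²/n₂)² / [(s₁²/n₁)²/(n₁-1) + (s₂²/n₂)²/(n₂-1)] ≈ 32.80
t = (x̄₁ - x̄₂) / SE = (66.38 - 75.62) / 3.1674 = -9.24 / 3.1674 = -2.917
p-value = 0.0063

Since p-value < α = 0.05, we reject H₀.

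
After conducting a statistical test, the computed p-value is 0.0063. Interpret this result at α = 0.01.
Since p = 0.0063 < α = 0.01, reject H₀.
There is sufficient evidence to reject the null hypothesis; the result is statistically significant at the 0.01 level.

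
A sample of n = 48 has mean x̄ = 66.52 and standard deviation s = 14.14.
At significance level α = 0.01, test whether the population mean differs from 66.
One-sample t-test:
H₀: μ = 66
H₁: μ ≠ 66
df = n - 1 = 47
t = (x̄ - μ₀) / (s/√n) = (66.52 - 66) / (14.14/√48) = 0.255
p-value = 0.8000

Since p-value > α = 0.01, we fail to reject H₀.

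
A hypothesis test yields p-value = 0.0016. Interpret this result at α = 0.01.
Since p = 0.0016 < α = 0.01, reject H₀.
There is sufficient evidence to reject the null hypothesis; the result is statistically significant at the 0.01 level.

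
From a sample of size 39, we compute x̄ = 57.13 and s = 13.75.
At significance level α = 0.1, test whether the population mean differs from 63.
One-sample t-test:
H₀: μ = 63
H₁: μ ≠ 63
df = n - 1 = 38
t = (x̄ - μ₀) / (s/√n) = (57.13 - 63) / (13.75/√39) = -2.666
p-value = 0.0112

Since p-value < α = 0.1, we reject H₀.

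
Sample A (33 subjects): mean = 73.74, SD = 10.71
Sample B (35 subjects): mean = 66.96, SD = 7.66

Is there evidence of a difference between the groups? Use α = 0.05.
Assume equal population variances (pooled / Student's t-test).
Student's two-sample t-test (equal variances):
H₀: μ₁ = μ₂
H₁: μ₁ ≠ μ₂
df = n₁ + n₂ - 2 = 66
Pooled variance s_p² = [(n₁-1)s₁² + (n₂-1)s₂²] / (n₁ + n₂ - 2) = [(32)(10.71²) + (34)(7.66²)] / 66 = 85.8409
SE = √(s_p²(1/n₁ + 1/n₂)) = √(85.8409 × (1/33 + 1/35)) = 2.2481
t = (x̄₁ - x̄₂) / SE = (73.74 - 66.96) / 2.2481 = 6.78 / 2.2481 = 3.016
p-value = 0.0036

Since p-value < α = 0.05, we reject H₀.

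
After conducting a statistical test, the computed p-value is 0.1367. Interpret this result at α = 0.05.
Since p = 0.1367 > α = 0.05, fail to reject H₀.
There is insufficient evidence to reject the null hypothesis; the result is not statistically significant at the 0.05 level.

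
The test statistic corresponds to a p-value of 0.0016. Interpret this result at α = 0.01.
Since p = 0.0016 < α = 0.01, reject H₀.
There is sufficient evidence to reject the null hypothesis; the result is statistically significant at the 0.01 level.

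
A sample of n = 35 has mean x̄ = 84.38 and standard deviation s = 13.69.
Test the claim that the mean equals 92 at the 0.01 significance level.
One-sample t-test:
H₀: μ = 92
H₁: μ ≠ 92
df = n - 1 = 34
t = (x̄ - μ₀) / (s/√n) = (84.38 - 92) / (13.69/√35) = -3.293
p-value = 0.0023

Since p-value < α = 0.01, we reject H₀.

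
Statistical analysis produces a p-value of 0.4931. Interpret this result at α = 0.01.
Since p = 0.4931 > α = 0.01, fail to reject H₀.
There is insufficient evidence to reject the null hypothesis; the result is not statistically significant at the 0.01 level.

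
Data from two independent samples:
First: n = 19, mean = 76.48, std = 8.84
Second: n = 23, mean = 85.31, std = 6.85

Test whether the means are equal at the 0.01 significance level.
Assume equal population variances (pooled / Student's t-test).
Student's two-sample t-test (equal variances):
H₀: μ₁ = μ₂
H₁: μ₁ ≠ μ₂
df = n₁ + n₂ - 2 = 40
Pooled variance s_p² = [(n₁-1)s₁² + (n₂-1)s₂²] / (n₁ + n₂ - 2) = [(18)(8.84²) + (22)(6.85²)] / 40 = 60.9729
SE = √(s_p²(1/n₁ + 1/n₂)) = √(60.9729 × (1/19 + 1/23)) = 2.4208
t = (x̄₁ - x̄₂) / SE = (76.48 - 85.31) / 2.4208 = -8.83 / 2.4208 = -3.648
p-value = 0.0008

Since p-value < α = 0.01, we reject H₀.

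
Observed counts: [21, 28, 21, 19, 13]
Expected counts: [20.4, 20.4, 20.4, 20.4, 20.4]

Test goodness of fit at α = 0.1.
Chi-square goodness of fit test:
H₀: observed counts match expected distribution
H₁: observed counts differ from expected distribution
df = k - 1 = 4
χ² = Σ(O - E)²/E
   = (21 - 20.4)²/20.4 + (28 - 20.4)²/20.4 + (21 - 20.4)²/20.4 + (19 - 20.4)²/20.4 + (13 - 20.4)²/20.4
   = 0.018 + 2.831 + 0.018 + 0.096 + 2.684
   = 5.65
p-value = 0.2271

Since p-value > α = 0.1, we fail to reject H₀.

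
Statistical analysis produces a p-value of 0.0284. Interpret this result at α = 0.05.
Since p = 0.0284 < α = 0.05, reject H₀.
There is sufficient evidence to reject the null hypothesis; the result is statistically significant at the 0.05 level.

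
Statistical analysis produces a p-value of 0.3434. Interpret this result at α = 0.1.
Since p = 0.3434 > α = 0.1, fail to reject H₀.
There is insufficient evidence to reject the null hypothesis; the result is not statistically significant at the 0.1 level.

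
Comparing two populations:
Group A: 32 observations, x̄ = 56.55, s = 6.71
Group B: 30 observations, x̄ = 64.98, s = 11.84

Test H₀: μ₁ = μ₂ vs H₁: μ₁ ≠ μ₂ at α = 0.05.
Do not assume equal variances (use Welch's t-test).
Welch's two-sample t-test:
H₀: μ₁ = μ₂
H₁: μ₁ ≠ μ₂
s₁²/n₁ = 6.71²/32 = 1.4070,  s₂²/n₂ = 11.84²/30 = 4.6729
SE = √(s₁²/n₁ + s₂²/n₂) = √(1.4070 + 4.6729) = 2.4657
df (Welch-Satterthwaite) = (s₁²/n₁ + s₂²/n₂)² / [(s₁²/n₁)²/(n₁-1) + (s₂²/n₂)²/(n₂-1)] ≈ 45.25
t = (x̄₁ - x̄₂) / SE = (56.55 - 64.98) / 2.4657 = -8.43 / 2.4657 = -3.419
p-value = 0.0013

Since p-value < α = 0.05, we reject H₀.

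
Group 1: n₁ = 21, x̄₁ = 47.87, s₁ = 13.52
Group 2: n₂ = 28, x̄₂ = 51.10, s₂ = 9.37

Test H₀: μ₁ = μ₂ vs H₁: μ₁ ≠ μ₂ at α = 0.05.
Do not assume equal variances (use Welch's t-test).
Welch's two-sample t-test:
H₀: μ₁ = μ₂
H₁: μ₁ ≠ μ₂
s₁²/n₁ = 13.52²/21 = 8.7043,  s₂²/n₂ = 9.37²/28 = 3.1356
SE = √(s₁²/n₁ + s₂²/n₂) = √(8.7043 + 3.1356) = 3.4409
df (Welch-Satterthwaite) = (s₁²/n₁ + s₂²/n₂)² / [(s₁²/n₁)²/(n₁-1) + (s₂²/n₂)²/(n₂-1)] ≈ 33.76
t = (x̄₁ - x̄₂) / SE = (47.87 - 51.10) / 3.4409 = -3.23 / 3.4409 = -0.939
p-value = 0.3546

Since p-value > α = 0.05, we fail to reject H₀.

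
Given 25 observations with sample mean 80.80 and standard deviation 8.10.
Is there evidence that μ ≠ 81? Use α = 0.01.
One-sample t-test:
H₀: μ = 81
H₁: μ ≠ 81
df = n - 1 = 24
t = (x̄ - μ₀) / (s/√n) = (80.80 - 81) / (8.10/√25) = -0.123
p-value = 0.9028

Since p-value > α = 0.01, we fail to reject H₀.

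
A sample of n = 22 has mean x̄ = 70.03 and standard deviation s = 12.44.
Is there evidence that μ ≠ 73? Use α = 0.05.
One-sample t-test:
H₀: μ = 73
H₁: μ ≠ 73
df = n - 1 = 21
t = (x̄ - μ₀) / (s/√n) = (70.03 - 73) / (12.44/√22) = -1.120
p-value = 0.2754

Since p-value > α = 0.05, we fail to reject H₀.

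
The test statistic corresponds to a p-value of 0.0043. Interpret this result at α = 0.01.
Since p = 0.0043 < α = 0.01, reject H₀.
There is sufficient evidence to reject the null hypothesis; the result is statistically significant at the 0.01 level.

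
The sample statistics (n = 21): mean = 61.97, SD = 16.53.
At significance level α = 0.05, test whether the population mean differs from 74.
One-sample t-test:
H₀: μ = 74
H₁: μ ≠ 74
df = n - 1 = 20
t = (x̄ - μ₀) / (s/√n) = (61.97 - 74) / (16.53/√21) = -3.335
p-value = 0.0033

Since p-value < α = 0.05, we reject H₀.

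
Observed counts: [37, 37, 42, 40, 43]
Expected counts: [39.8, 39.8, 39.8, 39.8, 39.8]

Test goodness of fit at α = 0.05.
Chi-square goodness of fit test:
H₀: observed counts match expected distribution
H₁: observed counts differ from expected distribution
df = k - 1 = 4
χ² = Σ(O - E)²/E
   = (37 - 39.8)²/39.8 + (37 - 39.8)²/39.8 + (42 - 39.8)²/39.8 + (40 - 39.8)²/39.8 + (43 - 39.8)²/39.8
   = 0.197 + 0.197 + 0.122 + 0.001 + 0.257
   = 0.77
p-value = 0.9419

Since p-value > α = 0.05, we fail to reject H₀.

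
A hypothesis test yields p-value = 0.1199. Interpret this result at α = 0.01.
Since p = 0.1199 > α = 0.01, fail to reject H₀.
There is insufficient evidence to reject the null hypothesis; the result is not statistically significant at the 0.01 level.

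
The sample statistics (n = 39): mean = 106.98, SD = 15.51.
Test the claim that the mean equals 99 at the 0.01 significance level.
One-sample t-test:
H₀: μ = 99
H₁: μ ≠ 99
df = n - 1 = 38
t = (x̄ - μ₀) / (s/√n) = (106.98 - 99) / (15.51/√39) = 3.213
p-value = 0.0027

Since p-value < α = 0.01, we reject H₀.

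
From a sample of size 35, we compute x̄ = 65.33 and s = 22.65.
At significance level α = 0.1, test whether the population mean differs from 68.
One-sample t-test:
H₀: μ = 68
H₁: μ ≠ 68
df = n - 1 = 34
t = (x̄ - μ₀) / (s/√n) = (65.33 - 68) / (22.65/√35) = -0.697
p-value = 0.4903

Since p-value > α = 0.1, we fail to reject H₀.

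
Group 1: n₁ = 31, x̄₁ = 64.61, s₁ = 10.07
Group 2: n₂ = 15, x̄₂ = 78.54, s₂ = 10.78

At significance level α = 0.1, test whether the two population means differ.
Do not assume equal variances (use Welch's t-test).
Welch's two-sample t-test:
H₀: μ₁ = μ₂
H₁: μ₁ ≠ μ₂
s₁²/n₁ = 10.07²/31 = 3.2711,  s₂²/n₂ = 10.78²/15 = 7.7472
SE = √(s₁²/n₁ + s₂²/n₂) = √(3.2711 + 7.7472) = 3.3194
df (Welch-Satterthwaite) = (s₁²/n₁ + s₂²/n₂)² / [(s₁²/n₁)²/(n₁-1) + (s₂²/n₂)²/(n₂-1)] ≈ 26.14
t = (x̄₁ - x̄₂) / SE = (64.61 - 78.54) / 3.3194 = -13.93 / 3.3194 = -4.197
p-value = 0.0003

Since p-value < α = 0.1, we reject H₀.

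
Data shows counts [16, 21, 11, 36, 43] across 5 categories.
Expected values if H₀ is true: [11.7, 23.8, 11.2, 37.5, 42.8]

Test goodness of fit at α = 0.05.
Chi-square goodness of fit test:
H₀: observed counts match expected distribution
H₁: observed counts differ from expected distribution
df = k - 1 = 4
χ² = Σ(O - E)²/E
   = (16 - 11.7)²/11.7 + (21 - 23.8)²/23.8 + (11 - 11.2)²/11.2 + (36 - 37.5)²/37.5 + (43 - 42.8)²/42.8
   = 1.580 + 0.329 + 0.004 + 0.060 + 0.001
   = 1.97
p-value = 0.7405

Since p-value > α = 0.05, we fail to reject H₀.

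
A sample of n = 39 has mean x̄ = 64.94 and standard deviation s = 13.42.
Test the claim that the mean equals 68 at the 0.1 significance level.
One-sample t-test:
H₀: μ = 68
H₁: μ ≠ 68
df = n - 1 = 38
t = (x̄ - μ₀) / (s/√n) = (64.94 - 68) / (13.42/√39) = -1.424
p-value = 0.1626

Since p-value > α = 0.1, we fail to reject H₀.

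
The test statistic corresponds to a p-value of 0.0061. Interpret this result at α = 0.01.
Since p = 0.0061 < α = 0.01, reject H₀.
There is sufficient evidence to reject the null hypothesis; the result is statistically significant at the 0.01 level.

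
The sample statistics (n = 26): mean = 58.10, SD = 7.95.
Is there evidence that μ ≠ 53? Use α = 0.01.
One-sample t-test:
H₀: μ = 53
H₁: μ ≠ 53
df = n - 1 = 25
t = (x̄ - μ₀) / (s/√n) = (58.10 - 53) / (7.95/√26) = 3.271
p-value = 0.0031

Since p-value < α = 0.01, we reject H₀.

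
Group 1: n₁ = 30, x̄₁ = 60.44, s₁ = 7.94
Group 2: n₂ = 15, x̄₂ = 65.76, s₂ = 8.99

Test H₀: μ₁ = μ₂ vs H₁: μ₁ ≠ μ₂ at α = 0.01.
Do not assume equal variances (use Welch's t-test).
Welch's two-sample t-test:
H₀: μ₁ = μ₂
H₁: μ₁ ≠ μ₂
s₁²/n₁ = 7.94²/30 = 2.1015,  s₂²/n₂ = 8.99²/15 = 5.3880
SE = √(s₁²/n₁ + s₂²/n₂) = √(2.1015 + 5.3880) = 2.7367
df (Welch-Satterthwaite) = (s₁²/n₁ + s₂²/n₂)² / [(s₁²/n₁)²/(n₁-1) + (s₂²/n₂)²/(n₂-1)] ≈ 25.20
t = (x̄₁ - x̄₂) / SE = (60.44 - 65.76) / 2.7367 = -5.32 / 2.7367 = -1.944
p-value = 0.0631

Since p-value > α = 0.01, we fail to reject H₀.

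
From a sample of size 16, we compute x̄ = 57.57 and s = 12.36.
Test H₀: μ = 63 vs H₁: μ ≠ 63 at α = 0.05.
One-sample t-test:
H₀: μ = 63
H₁: μ ≠ 63
df = n - 1 = 15
t = (x̄ - μ₀) / (s/√n) = (57.57 - 63) / (12.36/√16) = -1.757
p-value = 0.0993

Since p-value > α = 0.05, we fail to reject H₀.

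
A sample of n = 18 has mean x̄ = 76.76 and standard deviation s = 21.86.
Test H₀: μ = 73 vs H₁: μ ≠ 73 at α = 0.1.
One-sample t-test:
H₀: μ = 73
H₁: μ ≠ 73
df = n - 1 = 17
t = (x̄ - μ₀) / (s/√n) = (76.76 - 73) / (21.86/√18) = 0.730
p-value = 0.4755

Since p-value > α = 0.1, we fail to reject H₀.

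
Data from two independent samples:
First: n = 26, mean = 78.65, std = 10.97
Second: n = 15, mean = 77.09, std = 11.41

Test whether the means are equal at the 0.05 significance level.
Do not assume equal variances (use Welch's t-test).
Welch's two-sample t-test:
H₀: μ₁ = μ₂
H₁: μ₁ ≠ μ₂
s₁²/n₁ = 10.97²/26 = 4.6285,  s₂²/n₂ = 11.41²/15 = 8.6792
SE = √(s₁²/n₁ + s₂²/n₂) = √(4.6285 + 8.6792) = 3.6480
df (Welch-Satterthwaite) = (s₁²/n₁ + s₂²/n₂)² / [(s₁²/n₁)²/(n₁-1) + (s₂²/n₂)²/(n₂-1)] ≈ 28.39
t = (x̄₁ - x̄₂) / SE = (78.65 - 77.09) / 3.6480 = 1.56 / 3.6480 = 0.428
p-value = 0.6721

Since p-value > α = 0.05, we fail to reject H₀.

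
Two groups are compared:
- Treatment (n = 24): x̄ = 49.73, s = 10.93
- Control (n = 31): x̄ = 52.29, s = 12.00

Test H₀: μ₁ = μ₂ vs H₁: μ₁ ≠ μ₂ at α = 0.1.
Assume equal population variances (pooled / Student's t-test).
Student's two-sample t-test (equal variances):
H₀: μ₁ = μ₂
H₁: μ₁ ≠ μ₂
df = n₁ + n₂ - 2 = 53
Pooled variance s_p² = [(n₁-1)s₁² + (n₂-1)s₂²] / (n₁ + n₂ - 2) = [(23)(10.93²) + (30)(12.00²)] / 53 = 133.3527
SE = √(s_p²(1/n₁ + 1/n₂)) = √(133.3527 × (1/24 + 1/31)) = 3.1398
t = (x̄₁ - x̄₂) / SE = (49.73 - 52.29) / 3.1398 = -2.56 / 3.1398 = -0.815
p-value = 0.4185

Since p-value > α = 0.1, we fail to reject H₀.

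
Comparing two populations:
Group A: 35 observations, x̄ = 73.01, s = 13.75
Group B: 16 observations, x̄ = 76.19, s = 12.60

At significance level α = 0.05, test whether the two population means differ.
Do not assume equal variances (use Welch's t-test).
Welch's two-sample t-test:
H₀: μ₁ = μ₂
H₁: μ₁ ≠ μ₂
s₁²/n₁ = 13.75²/35 = 5.4018,  s₂²/n₂ = 12.60²/16 = 9.9225
SE = √(s₁²/n₁ + s₂²/n₂) = √(5.4018 + 9.9225) = 3.9146
df (Welch-Satterthwaite) = (s₁²/n₁ + s₂²/n₂)² / [(s₁²/n₁)²/(n₁-1) + (s₂²/n₂)²/(n₂-1)] ≈ 31.64
t = (x̄₁ - x̄₂) / SE = (73.01 - 76.19) / 3.9146 = -3.18 / 3.9146 = -0.812
p-value = 0.4227

Since p-value > α = 0.05, we fail to reject H₀.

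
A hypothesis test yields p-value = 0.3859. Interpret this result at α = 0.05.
Since p = 0.3859 > α = 0.05, fail to reject H₀.
There is insufficient evidence to reject the null hypothesis; the result is not statistically significant at the 0.05 level.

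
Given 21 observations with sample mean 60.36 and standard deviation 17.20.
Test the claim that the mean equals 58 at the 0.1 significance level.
One-sample t-test:
H₀: μ = 58
H₁: μ ≠ 58
df = n - 1 = 20
t = (x̄ - μ₀) / (s/√n) = (60.36 - 58) / (17.20/√21) = 0.629
p-value = 0.5366

Since p-value > α = 0.1, we fail to reject H₀.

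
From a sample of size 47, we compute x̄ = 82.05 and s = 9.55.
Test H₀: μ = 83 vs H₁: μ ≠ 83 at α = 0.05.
One-sample t-test:
H₀: μ = 83
H₁: μ ≠ 83
df = n - 1 = 46
t = (x̄ - μ₀) / (s/√n) = (82.05 - 83) / (9.55/√47) = -0.682
p-value = 0.4987

Since p-value > α = 0.05, we fail to reject H₀.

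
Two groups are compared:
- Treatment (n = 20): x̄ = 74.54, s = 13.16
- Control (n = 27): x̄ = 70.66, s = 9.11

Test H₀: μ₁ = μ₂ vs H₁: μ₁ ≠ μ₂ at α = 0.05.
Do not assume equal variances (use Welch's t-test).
Welch's two-sample t-test:
H₀: μ₁ = μ₂
H₁: μ₁ ≠ μ₂
s₁²/n₁ = 13.16²/20 = 8.6593,  s₂²/n₂ = 9.11²/27 = 3.0738
SE = √(s₁²/n₁ + s₂²/n₂) = √(8.6593 + 3.0738) = 3.4254
df (Welch-Satterthwaite) = (s₁²/n₁ + s₂²/n₂)² / [(s₁²/n₁)²/(n₁-1) + (s₂²/n₂)²/(n₂-1)] ≈ 31.94
t = (x̄₁ - x̄₂) / SE = (74.54 - 70.66) / 3.4254 = 3.88 / 3.4254 = 1.133
p-value = 0.2658

Since p-value > α = 0.05, we fail to reject H₀.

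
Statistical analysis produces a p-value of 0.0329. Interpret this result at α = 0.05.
Since p = 0.0329 < α = 0.05, reject H₀.
There is sufficient evidence to reject the null hypothesis; the result is statistically significant at the 0.05 level.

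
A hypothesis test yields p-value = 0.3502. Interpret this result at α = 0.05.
Since p = 0.3502 > α = 0.05, fail to reject H₀.
There is insufficient evidence to reject the null hypothesis; the result is not statistically significant at the 0.05 level.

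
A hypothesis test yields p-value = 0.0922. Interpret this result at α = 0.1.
Since p = 0.0922 < α = 0.1, reject H₀.
There is sufficient evidence to reject the null hypothesis; the result is statistically significant at the 0.1 level.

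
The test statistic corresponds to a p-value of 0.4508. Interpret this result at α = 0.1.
Since p = 0.4508 > α = 0.1, fail to reject H₀.
There is insufficient evidence to reject the null hypothesis; the result is not statistically significant at the 0.1 level.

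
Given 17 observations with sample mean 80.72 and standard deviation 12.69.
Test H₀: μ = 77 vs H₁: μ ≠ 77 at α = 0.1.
One-sample t-test:
H₀: μ = 77
H₁: μ ≠ 77
df = n - 1 = 16
t = (x̄ - μ₀) / (s/√n) = (80.72 - 77) / (12.69/√17) = 1.209
p-value = 0.2444

Since p-value > α = 0.1, we fail to reject H₀.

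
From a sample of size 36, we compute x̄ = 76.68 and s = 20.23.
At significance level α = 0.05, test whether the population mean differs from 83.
One-sample t-test:
H₀: μ = 83
H₁: μ ≠ 83
df = n - 1 = 35
t = (x̄ - μ₀) / (s/√n) = (76.68 - 83) / (20.23/√36) = -1.874
p-value = 0.0692

Since p-value > α = 0.05, we fail to reject H₀.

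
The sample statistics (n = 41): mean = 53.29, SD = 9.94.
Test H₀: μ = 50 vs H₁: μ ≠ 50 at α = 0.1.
One-sample t-test:
H₀: μ = 50
H₁: μ ≠ 50
df = n - 1 = 40
t = (x̄ - μ₀) / (s/√n) = (53.29 - 50) / (9.94/√41) = 2.119
p-value = 0.0403

Since p-value < α = 0.1, we reject H₀.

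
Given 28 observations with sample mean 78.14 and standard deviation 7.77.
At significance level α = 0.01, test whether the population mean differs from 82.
One-sample t-test:
H₀: μ = 82
H₁: μ ≠ 82
df = n - 1 = 27
t = (x̄ - μ₀) / (s/√n) = (78.14 - 82) / (7.77/√28) = -2.629
p-value = 0.0140

Since p-value > α = 0.01, we fail to reject H₀.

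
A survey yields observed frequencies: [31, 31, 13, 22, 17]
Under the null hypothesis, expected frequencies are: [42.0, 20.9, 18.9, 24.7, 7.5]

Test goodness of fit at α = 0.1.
Chi-square goodness of fit test:
H₀: observed counts match expected distribution
H₁: observed counts differ from expected distribution
df = k - 1 = 4
χ² = Σ(O - E)²/E
   = (31 - 42.0)²/42.0 + (31 - 20.9)²/20.9 + (13 - 18.9)²/18.9 + (22 - 24.7)²/24.7 + (17 - 7.5)²/7.5
   = 2.881 + 4.881 + 1.842 + 0.295 + 12.033
   = 21.93
p-value = 0.0002

Since p-value < α = 0.1, we reject H₀.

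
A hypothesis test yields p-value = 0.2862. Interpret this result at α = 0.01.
Since p = 0.2862 > α = 0.01, fail to reject H₀.
There is insufficient evidence to reject the null hypothesis; the result is not statistically significant at the 0.01 level.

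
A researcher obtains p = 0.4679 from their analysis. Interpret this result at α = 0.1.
Since p = 0.4679 > α = 0.1, fail to reject H₀.
There is insufficient evidence to reject the null hypothesis; the result is not statistically significant at the 0.1 level.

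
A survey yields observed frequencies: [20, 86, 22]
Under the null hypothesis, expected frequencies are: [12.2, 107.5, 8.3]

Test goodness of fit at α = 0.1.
Chi-square goodness of fit test:
H₀: observed counts match expected distribution
H₁: observed counts differ from expected distribution
df = k - 1 = 2
χ² = Σ(O - E)²/E
   = (20 - 12.2)²/12.2 + (86 - 107.5)²/107.5 + (22 - 8.3)²/8.3
   = 4.987 + 4.300 + 22.613
   = 31.90
p-value < 0.0001

Since p-value < α = 0.1, we reject H₀.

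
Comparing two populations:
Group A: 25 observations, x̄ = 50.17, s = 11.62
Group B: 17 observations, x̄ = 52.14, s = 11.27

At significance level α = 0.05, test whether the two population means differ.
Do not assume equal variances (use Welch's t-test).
Welch's two-sample t-test:
H₀: μ₁ = μ₂
H₁: μ₁ ≠ μ₂
s₁²/n₁ = 11.62²/25 = 5.4010,  s₂²/n₂ = 11.27²/17 = 7.4713
SE = √(s₁²/n₁ + s₂²/n₂) = √(5.4010 + 7.4713) = 3.5878
df (Welch-Satterthwaite) = (s₁²/n₁ + s₂²/n₂)² / [(s₁²/n₁)²/(n₁-1) + (s₂²/n₂)²/(n₂-1)] ≈ 35.22
t = (x̄₁ - x̄₂) / SE = (50.17 - 52.14) / 3.5878 = -1.97 / 3.5878 = -0.549
p-value = 0.5864

Since p-value > α = 0.05, we fail to reject H₀.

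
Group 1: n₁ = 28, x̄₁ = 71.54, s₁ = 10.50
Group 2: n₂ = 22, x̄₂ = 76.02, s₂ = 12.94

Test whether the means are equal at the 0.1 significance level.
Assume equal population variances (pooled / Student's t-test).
Student's two-sample t-test (equal variances):
H₀: μ₁ = μ₂
H₁: μ₁ ≠ μ₂
df = n₁ + n₂ - 2 = 48
Pooled variance s_p² = [(n₁-1)s₁² + (n₂-1)s₂²] / (n₁ + n₂ - 2) = [(27)(10.50²) + (21)(12.94²)] / 48 = 135.2722
SE = √(s_p²(1/n₁ + 1/n₂)) = √(135.2722 × (1/28 + 1/22)) = 3.3136
t = (x̄₁ - x̄₂) / SE = (71.54 - 76.02) / 3.3136 = -4.48 / 3.3136 = -1.352
p-value = 0.1827

Since p-value > α = 0.1, we fail to reject H₀.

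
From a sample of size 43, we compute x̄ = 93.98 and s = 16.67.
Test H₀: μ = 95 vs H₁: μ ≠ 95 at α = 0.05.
One-sample t-test:
H₀: μ = 95
H₁: μ ≠ 95
df = n - 1 = 42
t = (x̄ - μ₀) / (s/√n) = (93.98 - 95) / (16.67/√43) = -0.401
p-value = 0.6903

Since p-value > α = 0.05, we fail to reject H₀.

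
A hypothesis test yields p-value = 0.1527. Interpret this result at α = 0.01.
Since p = 0.1527 > α = 0.01, fail to reject H₀.
There is insufficient evidence to reject the null hypothesis; the result is not statistically significant at the 0.01 level.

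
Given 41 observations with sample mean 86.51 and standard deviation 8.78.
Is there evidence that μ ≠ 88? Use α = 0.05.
One-sample t-test:
H₀: μ = 88
H₁: μ ≠ 88
df = n - 1 = 40
t = (x̄ - μ₀) / (s/√n) = (86.51 - 88) / (8.78/√41) = -1.087
p-value = 0.2837

Since p-value > α = 0.05, we fail to reject H₀.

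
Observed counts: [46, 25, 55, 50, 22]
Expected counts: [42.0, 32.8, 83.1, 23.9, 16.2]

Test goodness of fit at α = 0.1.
Chi-square goodness of fit test:
H₀: observed counts match expected distribution
H₁: observed counts differ from expected distribution
df = k - 1 = 4
χ² = Σ(O - E)²/E
   = (46 - 42.0)²/42.0 + (25 - 32.8)²/32.8 + (55 - 83.1)²/83.1 + (50 - 23.9)²/23.9 + (22 - 16.2)²/16.2
   = 0.381 + 1.855 + 9.502 + 28.503 + 2.077
   = 42.32
p-value < 0.0001

Since p-value < α = 0.1, we reject H₀.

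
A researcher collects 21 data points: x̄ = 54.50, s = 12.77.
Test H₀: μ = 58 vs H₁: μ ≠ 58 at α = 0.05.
One-sample t-test:
H₀: μ = 58
H₁: μ ≠ 58
df = n - 1 = 20
t = (x̄ - μ₀) / (s/√n) = (54.50 - 58) / (12.77/√21) = -1.256
p-value = 0.2236

Since p-value > α = 0.05, we fail to reject H₀.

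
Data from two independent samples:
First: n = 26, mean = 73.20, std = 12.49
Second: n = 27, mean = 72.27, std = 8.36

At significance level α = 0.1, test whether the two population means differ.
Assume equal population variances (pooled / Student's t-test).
Student's two-sample t-test (equal variances):
H₀: μ₁ = μ₂
H₁: μ₁ ≠ μ₂
df = n₁ + n₂ - 2 = 51
Pooled variance s_p² = [(n₁-1)s₁² + (n₂-1)s₂²] / (n₁ + n₂ - 2) = [(25)(12.49²) + (26)(8.36²)] / 51 = 112.1006
SE = √(s_p²(1/n₁ + 1/n₂)) = √(112.1006 × (1/26 + 1/27)) = 2.9092
t = (x̄₁ - x̄₂) / SE = (73.20 - 72.27) / 2.9092 = 0.93 / 2.9092 = 0.320
p-value = 0.7505

Since p-value > α = 0.1, we fail to reject H₀.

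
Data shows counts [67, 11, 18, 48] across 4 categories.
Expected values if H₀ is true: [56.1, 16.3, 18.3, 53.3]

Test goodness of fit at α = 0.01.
Chi-square goodness of fit test:
H₀: observed counts match expected distribution
H₁: observed counts differ from expected distribution
df = k - 1 = 3
χ² = Σ(O - E)²/E
   = (67 - 56.1)²/56.1 + (11 - 16.3)²/16.3 + (18 - 18.3)²/18.3 + (48 - 53.3)²/53.3
   = 2.118 + 1.723 + 0.005 + 0.527
   = 4.37
p-value = 0.2239

Since p-value > α = 0.01, we fail to reject H₀.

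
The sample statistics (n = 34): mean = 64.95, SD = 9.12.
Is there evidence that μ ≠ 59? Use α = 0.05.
One-sample t-test:
H₀: μ = 59
H₁: μ ≠ 59
df = n - 1 = 33
t = (x̄ - μ₀) / (s/√n) = (64.95 - 59) / (9.12/√34) = 3.804
p-value = 0.0006

Since p-value < α = 0.05, we reject H₀.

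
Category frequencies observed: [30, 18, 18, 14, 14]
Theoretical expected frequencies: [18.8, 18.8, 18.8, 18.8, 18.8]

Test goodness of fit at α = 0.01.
Chi-square goodness of fit test:
H₀: observed counts match expected distribution
H₁: observed counts differ from expected distribution
df = k - 1 = 4
χ² = Σ(O - E)²/E
   = (30 - 18.8)²/18.8 + (18 - 18.8)²/18.8 + (18 - 18.8)²/18.8 + (14 - 18.8)²/18.8 + (14 - 18.8)²/18.8
   = 6.672 + 0.034 + 0.034 + 1.226 + 1.226
   = 9.19
p-value = 0.0565

Since p-value > α = 0.01, we fail to reject H₀.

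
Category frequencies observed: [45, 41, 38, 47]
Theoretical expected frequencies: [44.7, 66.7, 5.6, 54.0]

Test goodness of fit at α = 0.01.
Chi-square goodness of fit test:
H₀: observed counts match expected distribution
H₁: observed counts differ from expected distribution
df = k - 1 = 3
χ² = Σ(O - E)²/E
   = (45 - 44.7)²/44.7 + (41 - 66.7)²/66.7 + (38 - 5.6)²/5.6 + (47 - 54.0)²/54.0
   = 0.002 + 9.902 + 187.457 + 0.907
   = 198.27
p-value < 0.0001

Since p-value < α = 0.01, we reject H₀.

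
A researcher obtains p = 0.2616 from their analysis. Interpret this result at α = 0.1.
Since p = 0.2616 > α = 0.1, fail to reject H₀.
There is insufficient evidence to reject the null hypothesis; the result is not statistically significant at the 0.1 level.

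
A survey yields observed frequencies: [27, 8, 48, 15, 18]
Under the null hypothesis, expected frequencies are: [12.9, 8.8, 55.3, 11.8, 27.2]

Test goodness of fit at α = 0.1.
Chi-square goodness of fit test:
H₀: observed counts match expected distribution
H₁: observed counts differ from expected distribution
df = k - 1 = 4
χ² = Σ(O - E)²/E
   = (27 - 12.9)²/12.9 + (8 - 8.8)²/8.8 + (48 - 55.3)²/55.3 + (15 - 11.8)²/11.8 + (18 - 27.2)²/27.2
   = 15.412 + 0.073 + 0.964 + 0.868 + 3.112
   = 20.43
p-value = 0.0004

Since p-value < α = 0.1, we reject H₀.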